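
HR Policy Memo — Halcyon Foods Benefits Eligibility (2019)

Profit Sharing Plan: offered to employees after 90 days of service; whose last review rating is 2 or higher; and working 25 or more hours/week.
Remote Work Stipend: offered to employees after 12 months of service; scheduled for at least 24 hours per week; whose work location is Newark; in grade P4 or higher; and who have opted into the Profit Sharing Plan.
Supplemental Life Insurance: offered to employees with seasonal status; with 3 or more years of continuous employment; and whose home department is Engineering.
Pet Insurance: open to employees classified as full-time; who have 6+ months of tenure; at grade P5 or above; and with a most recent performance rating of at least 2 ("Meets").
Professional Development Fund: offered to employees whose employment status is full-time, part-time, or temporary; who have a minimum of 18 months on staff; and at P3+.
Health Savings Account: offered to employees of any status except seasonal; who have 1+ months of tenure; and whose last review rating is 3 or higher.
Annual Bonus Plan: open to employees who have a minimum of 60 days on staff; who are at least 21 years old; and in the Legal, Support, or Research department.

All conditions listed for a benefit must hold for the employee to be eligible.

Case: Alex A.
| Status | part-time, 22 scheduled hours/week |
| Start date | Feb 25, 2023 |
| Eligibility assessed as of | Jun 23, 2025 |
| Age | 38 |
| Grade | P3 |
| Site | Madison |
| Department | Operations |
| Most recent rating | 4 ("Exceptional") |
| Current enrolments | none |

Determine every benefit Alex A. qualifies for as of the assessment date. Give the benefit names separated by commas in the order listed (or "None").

Professional Development Fund, Health Savings Account

Service from Feb 25, 2023 to Jun 23, 2025: 849 days.
Profit Sharing Plan — service 849 days ≥ 90 days ✓; rating 4 ≥ 2 ✓; 22 hrs/wk < 25 ✗ → not eligible.
Remote Work Stipend — service 849 days ≥ 12 months (≈360 days) ✓; 22 hrs/wk < 24 ✗ → not eligible.
Supplemental Life Insurance — status part-time ✗ (requires seasonal) → not eligible.
Pet Insurance — status part-time ✗ (requires full-time) → not eligible.
Professional Development Fund — status part-time ✓; service 849 days ≥ 18 months (≈540 days) ✓; grade P3 ≥ P3 ✓ → eligible.
Health Savings Account — status part-time ✓ (not excluded); service 849 days ≥ 1 month (≈30 days) ✓; rating 4 ≥ 3 ✓ → eligible.
Annual Bonus Plan — service 849 days ≥ 60 days ✓; age 38 ≥ 21 ✓; dept Operations ✗ → not eligible.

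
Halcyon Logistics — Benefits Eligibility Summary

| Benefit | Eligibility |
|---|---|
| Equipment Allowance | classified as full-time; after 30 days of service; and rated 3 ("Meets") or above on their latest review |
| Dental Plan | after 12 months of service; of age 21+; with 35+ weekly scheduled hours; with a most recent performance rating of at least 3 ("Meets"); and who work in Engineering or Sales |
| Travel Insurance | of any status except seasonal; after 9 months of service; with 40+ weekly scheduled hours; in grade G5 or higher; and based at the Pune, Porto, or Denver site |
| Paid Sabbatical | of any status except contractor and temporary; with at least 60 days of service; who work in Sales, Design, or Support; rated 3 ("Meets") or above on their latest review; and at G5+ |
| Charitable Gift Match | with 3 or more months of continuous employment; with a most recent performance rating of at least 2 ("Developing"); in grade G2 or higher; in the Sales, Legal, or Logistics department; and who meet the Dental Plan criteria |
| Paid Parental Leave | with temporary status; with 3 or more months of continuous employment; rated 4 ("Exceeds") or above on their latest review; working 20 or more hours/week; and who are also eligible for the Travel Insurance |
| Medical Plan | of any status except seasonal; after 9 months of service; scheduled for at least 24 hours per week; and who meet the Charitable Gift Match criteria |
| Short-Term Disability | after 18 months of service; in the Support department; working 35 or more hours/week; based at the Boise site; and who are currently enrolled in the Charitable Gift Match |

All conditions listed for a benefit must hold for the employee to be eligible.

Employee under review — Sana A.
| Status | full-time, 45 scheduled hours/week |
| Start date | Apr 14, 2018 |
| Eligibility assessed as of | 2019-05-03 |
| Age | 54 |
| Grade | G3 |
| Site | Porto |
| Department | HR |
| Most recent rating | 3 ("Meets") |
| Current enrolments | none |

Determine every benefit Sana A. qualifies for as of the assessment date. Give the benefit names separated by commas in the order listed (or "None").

Equipment Allowance

Service from Apr 14, 2018 to 2019-05-03: 384 days.
Equipment Allowance — status full-time ✓; service 384 days ≥ 30 days ✓; rating 3 ≥ 3 ✓ → eligible.
Dental Plan — service 384 days ≥ 12 months (≈360 days) ✓; age 54 ≥ 21 ✓; 45 hrs/wk ≥ 35 ✓; rating 3 ≥ 3 ✓; dept HR ✗ → not eligible.
Travel Insurance — status full-time ✓ (not excluded); service 384 days ≥ 9 months (≈270 days) ✓; 45 hrs/wk ≥ 40 ✓; grade G3 < G5 ✗ → not eligible.
Paid Sabbatical — status full-time ✓ (not excluded); service 384 days ≥ 60 days ✓; dept HR ✗ → not eligible.
Charitable Gift Match — service 384 days ≥ 3 months (≈90 days) ✓; rating 3 ≥ 2 ✓; grade G3 ≥ G2 ✓; dept HR ✗ → not eligible.
Paid Parental Leave — status full-time ✗ (requires temporary) → not eligible.
Medical Plan — status full-time ✓ (not excluded); service 384 days ≥ 9 months (≈270 days) ✓; 45 hrs/wk ≥ 24 ✓; not eligible for Charitable Gift Match ✗ → not eligible.
Short-Term Disability — service 384 days < 18 months (≈540 days) ✗ → not eligible.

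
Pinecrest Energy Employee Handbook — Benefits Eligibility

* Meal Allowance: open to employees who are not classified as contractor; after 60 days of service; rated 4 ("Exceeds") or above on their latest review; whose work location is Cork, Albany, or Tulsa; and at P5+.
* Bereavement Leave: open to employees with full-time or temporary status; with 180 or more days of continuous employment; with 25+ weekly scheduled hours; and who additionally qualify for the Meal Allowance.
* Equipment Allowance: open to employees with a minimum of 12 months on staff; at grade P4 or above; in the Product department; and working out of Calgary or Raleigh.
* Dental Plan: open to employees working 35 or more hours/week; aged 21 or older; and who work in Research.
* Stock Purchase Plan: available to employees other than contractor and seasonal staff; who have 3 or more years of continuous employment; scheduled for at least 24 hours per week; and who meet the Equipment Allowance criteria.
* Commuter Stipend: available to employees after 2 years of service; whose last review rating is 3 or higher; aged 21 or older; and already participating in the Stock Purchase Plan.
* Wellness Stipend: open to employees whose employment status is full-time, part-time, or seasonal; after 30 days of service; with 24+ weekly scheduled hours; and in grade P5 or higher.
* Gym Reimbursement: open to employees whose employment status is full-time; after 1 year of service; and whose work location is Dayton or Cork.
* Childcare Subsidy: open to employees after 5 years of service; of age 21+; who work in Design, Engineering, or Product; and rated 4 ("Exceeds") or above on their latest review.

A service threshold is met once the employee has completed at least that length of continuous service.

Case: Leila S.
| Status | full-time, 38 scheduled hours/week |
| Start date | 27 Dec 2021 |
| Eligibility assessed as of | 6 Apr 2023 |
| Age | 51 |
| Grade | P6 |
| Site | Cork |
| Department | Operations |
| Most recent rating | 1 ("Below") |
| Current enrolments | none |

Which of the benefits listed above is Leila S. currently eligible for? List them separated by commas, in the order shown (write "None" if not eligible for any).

Wellness Stipend, Gym Reimbursement

Service from 27 Dec 2021 to 6 Apr 2023: 465 days.
Meal Allowance — status full-time ✓ (not excluded); service 465 days ≥ 60 days ✓; rating 1 < 4 ✗ → not eligible.
Bereavement Leave — status full-time ✓; service 465 days ≥ 180 days ✓; 38 hrs/wk ≥ 25 ✓; not eligible for Meal Allowance ✗ → not eligible.
Equipment Allowance — service 465 days ≥ 12 months (≈360 days) ✓; grade P6 ≥ P4 ✓; dept Operations ✗ → not eligible.
Dental Plan — 38 hrs/wk ≥ 35 ✓; age 51 ≥ 21 ✓; dept Operations ✗ → not eligible.
Stock Purchase Plan — status full-time ✓ (not excluded); service 465 days < 3 years (≈1095 days) ✗ → not eligible.
Commuter Stipend — service 465 days < 2 years (≈730 days) ✗ → not eligible.
Wellness Stipend — status full-time ✓; service 465 days ≥ 30 days ✓; 38 hrs/wk ≥ 24 ✓; grade P6 ≥ P5 ✓ → eligible.
Gym Reimbursement — status full-time ✓; service 465 days ≥ 1 year (≈365 days) ✓; site Cork ✓ → eligible.
Childcare Subsidy — service 465 days < 5 years (≈1825 days) ✗ → not eligible.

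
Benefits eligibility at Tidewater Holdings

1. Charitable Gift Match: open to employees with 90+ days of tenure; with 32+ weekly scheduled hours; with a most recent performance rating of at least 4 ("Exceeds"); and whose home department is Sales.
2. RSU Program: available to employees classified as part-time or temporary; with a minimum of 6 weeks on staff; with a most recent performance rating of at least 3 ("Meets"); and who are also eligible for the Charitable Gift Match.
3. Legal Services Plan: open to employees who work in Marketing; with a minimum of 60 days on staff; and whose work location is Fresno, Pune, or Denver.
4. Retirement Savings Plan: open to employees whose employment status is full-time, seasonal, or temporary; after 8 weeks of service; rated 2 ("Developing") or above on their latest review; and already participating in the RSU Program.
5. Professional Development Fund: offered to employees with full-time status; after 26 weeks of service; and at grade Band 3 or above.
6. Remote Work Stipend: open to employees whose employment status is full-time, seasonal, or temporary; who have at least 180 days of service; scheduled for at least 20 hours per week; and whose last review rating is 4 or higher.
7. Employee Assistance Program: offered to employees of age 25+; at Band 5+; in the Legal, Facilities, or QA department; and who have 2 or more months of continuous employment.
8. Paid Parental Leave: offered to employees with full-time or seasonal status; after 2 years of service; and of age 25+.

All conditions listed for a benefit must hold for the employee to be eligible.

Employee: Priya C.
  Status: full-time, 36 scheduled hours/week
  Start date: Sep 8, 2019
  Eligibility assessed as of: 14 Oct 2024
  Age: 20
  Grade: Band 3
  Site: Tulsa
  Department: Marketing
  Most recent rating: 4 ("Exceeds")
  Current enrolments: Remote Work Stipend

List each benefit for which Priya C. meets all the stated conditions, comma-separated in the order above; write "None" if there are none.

Professional Development Fund, Remote Work Stipend

Service from Sep 8, 2019 to 14 Oct 2024: 1863 days.
Charitable Gift Match — service 1863 days ≥ 90 days ✓; 36 hrs/wk ≥ 32 ✓; rating 4 ≥ 4 ✓; dept Marketing ✗ → not eligible.
RSU Program — status full-time ✗ (requires part-time or temporary) → not eligible.
Legal Services Plan — dept Marketing ✓; service 1863 days ≥ 60 days ✓; site Tulsa ✗ (not Fresno, Pune, or Denver) → not eligible.
Retirement Savings Plan — status full-time ✓; service 1863 days ≥ 8 weeks (≈56 days) ✓; rating 4 ≥ 2 ✓; not enrolled in RSU Program ✗ → not eligible.
Professional Development Fund — status full-time ✓; service 1863 days ≥ 26 weeks (≈182 days) ✓; grade Band 3 ≥ Band 3 ✓ → eligible.
Remote Work Stipend — status full-time ✓; service 1863 days ≥ 180 days ✓; 36 hrs/wk ≥ 20 ✓; rating 4 ≥ 4 ✓ → eligible.
Employee Assistance Program — age 20 < 25 ✗ → not eligible.
Paid Parental Leave — status full-time ✓; service 1863 days ≥ 2 years (≈730 days) ✓; age 20 < 25 ✗ → not eligible.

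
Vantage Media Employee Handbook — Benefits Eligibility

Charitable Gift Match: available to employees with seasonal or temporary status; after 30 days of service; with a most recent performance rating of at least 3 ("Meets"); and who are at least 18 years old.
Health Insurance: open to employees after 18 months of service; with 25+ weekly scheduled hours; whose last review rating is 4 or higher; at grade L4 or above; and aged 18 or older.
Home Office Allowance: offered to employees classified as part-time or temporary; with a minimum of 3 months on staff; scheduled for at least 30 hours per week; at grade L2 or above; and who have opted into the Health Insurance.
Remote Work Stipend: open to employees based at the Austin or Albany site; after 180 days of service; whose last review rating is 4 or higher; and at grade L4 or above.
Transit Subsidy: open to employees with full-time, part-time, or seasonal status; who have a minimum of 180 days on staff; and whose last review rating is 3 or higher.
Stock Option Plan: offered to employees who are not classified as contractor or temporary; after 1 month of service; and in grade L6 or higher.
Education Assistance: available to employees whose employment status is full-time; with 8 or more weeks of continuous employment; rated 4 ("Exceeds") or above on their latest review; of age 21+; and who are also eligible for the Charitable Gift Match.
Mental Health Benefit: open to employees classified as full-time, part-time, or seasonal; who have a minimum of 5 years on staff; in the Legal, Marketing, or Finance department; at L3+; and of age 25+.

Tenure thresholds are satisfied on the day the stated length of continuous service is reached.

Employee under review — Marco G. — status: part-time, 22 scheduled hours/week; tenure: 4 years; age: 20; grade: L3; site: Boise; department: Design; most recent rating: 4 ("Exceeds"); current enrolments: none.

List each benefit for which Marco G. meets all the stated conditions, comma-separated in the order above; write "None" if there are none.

Charitable Gift Match — status part-time ✗ (requires seasonal or temporary) → not eligible.
Health Insurance — service 4 years ≥ 18 months (≈540 days) ✓; 22 hrs/wk < 25 ✗ → not eligible.
Home Office Allowance — status part-time ✓; service 4 years ≥ 3 months (≈90 days) ✓; 22 hrs/wk < 30 ✗ → not eligible.
Remote Work Stipend — site Boise ✗ (not Austin or Albany) → not eligible.
Transit Subsidy — status part-time ✓; service 4 years ≥ 180 days ✓; rating 4 ≥ 3 ✓ → eligible.
Stock Option Plan — status part-time ✓ (not excluded); service 4 years ≥ 1 month (≈30 days) ✓; grade L3 < L6 ✗ → not eligible.
Education Assistance — status part-time ✗ (requires full-time) → not eligible.
Mental Health Benefit — status part-time ✓; service 4 years < 5 years ✗ → not eligible.

Transit Subsidy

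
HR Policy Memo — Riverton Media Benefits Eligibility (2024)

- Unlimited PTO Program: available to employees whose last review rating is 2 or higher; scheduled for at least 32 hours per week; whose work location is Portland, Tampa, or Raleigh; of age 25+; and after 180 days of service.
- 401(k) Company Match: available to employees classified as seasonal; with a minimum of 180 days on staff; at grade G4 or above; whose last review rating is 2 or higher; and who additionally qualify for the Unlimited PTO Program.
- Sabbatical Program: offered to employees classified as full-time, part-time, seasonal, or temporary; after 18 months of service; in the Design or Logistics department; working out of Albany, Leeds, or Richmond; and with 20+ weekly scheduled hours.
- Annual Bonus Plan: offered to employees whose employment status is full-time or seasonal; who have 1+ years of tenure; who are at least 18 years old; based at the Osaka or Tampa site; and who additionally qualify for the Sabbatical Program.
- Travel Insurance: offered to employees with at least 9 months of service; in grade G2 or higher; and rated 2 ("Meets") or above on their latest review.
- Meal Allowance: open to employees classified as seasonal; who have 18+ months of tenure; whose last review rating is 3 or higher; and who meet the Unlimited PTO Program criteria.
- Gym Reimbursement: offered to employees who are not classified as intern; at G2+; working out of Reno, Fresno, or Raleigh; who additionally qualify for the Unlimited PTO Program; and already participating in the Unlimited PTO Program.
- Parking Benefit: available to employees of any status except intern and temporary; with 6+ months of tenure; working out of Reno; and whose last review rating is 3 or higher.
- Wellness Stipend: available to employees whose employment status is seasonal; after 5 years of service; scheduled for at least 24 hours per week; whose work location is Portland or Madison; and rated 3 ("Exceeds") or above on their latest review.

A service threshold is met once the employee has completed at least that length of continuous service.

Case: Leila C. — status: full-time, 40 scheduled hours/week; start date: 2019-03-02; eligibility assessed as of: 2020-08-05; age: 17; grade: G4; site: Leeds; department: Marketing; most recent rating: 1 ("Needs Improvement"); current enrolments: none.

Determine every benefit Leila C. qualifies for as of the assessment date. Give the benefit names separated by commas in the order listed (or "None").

None

Service from 2019-03-02 to 2020-08-05: 522 days.
Unlimited PTO Program — rating 1 < 2 ✗ → not eligible.
401(k) Company Match — status full-time ✗ (requires seasonal) → not eligible.
Sabbatical Program — status full-time ✓; service 522 days < 18 months (≈540 days) ✗ → not eligible.
Annual Bonus Plan — status full-time ✓; service 522 days ≥ 1 year (≈365 days) ✓; age 17 < 18 ✗ → not eligible.
Travel Insurance — service 522 days ≥ 9 months (≈270 days) ✓; grade G4 ≥ G2 ✓; rating 1 < 2 ✗ → not eligible.
Meal Allowance — status full-time ✗ (requires seasonal) → not eligible.
Gym Reimbursement — status full-time ✓ (not excluded); grade G4 ≥ G2 ✓; site Leeds ✗ (not Reno, Fresno, or Raleigh) → not eligible.
Parking Benefit — status full-time ✓ (not excluded); service 522 days ≥ 6 months (≈180 days) ✓; site Leeds ✗ (not Reno) → not eligible.
Wellness Stipend — status full-time ✗ (requires seasonal) → not eligible.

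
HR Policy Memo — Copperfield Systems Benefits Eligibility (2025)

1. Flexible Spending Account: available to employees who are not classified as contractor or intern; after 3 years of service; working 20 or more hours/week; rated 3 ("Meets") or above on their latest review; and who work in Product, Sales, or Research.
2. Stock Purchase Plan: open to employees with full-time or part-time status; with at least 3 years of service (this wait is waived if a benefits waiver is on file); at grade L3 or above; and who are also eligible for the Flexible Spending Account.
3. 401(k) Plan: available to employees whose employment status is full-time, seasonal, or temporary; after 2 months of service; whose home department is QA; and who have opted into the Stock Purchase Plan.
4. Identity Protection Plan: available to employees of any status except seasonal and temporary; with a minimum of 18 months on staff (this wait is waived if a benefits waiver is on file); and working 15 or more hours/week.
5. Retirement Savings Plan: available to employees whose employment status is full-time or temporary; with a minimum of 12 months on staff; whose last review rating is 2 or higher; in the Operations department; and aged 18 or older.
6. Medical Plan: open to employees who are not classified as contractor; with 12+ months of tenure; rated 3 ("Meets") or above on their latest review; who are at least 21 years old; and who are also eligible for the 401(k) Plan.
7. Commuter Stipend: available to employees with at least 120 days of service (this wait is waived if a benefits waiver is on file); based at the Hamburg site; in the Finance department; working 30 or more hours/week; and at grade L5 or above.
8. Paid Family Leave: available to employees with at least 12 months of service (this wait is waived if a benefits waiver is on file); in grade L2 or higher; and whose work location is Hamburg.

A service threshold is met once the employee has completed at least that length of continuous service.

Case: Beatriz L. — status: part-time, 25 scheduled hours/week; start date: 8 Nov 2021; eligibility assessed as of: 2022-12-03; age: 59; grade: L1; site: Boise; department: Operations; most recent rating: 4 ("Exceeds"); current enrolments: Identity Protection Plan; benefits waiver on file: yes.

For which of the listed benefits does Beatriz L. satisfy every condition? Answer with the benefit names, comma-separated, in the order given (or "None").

Identity Protection Plan

Service from 8 Nov 2021 to 2022-12-03: 390 days.
Flexible Spending Account — status part-time ✓ (not excluded); service 390 days < 3 years (≈1095 days) ✗ → not eligible.
Stock Purchase Plan — status part-time ✓; benefits waiver on file ✓; grade L1 < L3 ✗ → not eligible.
401(k) Plan — status part-time ✗ (requires full-time, seasonal, or temporary) → not eligible.
Identity Protection Plan — status part-time ✓ (not excluded); benefits waiver on file ✓; 25 hrs/wk ≥ 15 ✓ → eligible.
Retirement Savings Plan — status part-time ✗ (requires full-time or temporary) → not eligible.
Medical Plan — status part-time ✓ (not excluded); service 390 days ≥ 12 months (≈360 days) ✓; rating 4 ≥ 3 ✓; age 59 ≥ 21 ✓; not eligible for 401(k) Plan ✗ → not eligible.
Commuter Stipend — benefits waiver on file ✓; site Boise ✗ (not Hamburg) → not eligible.
Paid Family Leave — benefits waiver on file ✓; grade L1 < L2 ✗ → not eligible.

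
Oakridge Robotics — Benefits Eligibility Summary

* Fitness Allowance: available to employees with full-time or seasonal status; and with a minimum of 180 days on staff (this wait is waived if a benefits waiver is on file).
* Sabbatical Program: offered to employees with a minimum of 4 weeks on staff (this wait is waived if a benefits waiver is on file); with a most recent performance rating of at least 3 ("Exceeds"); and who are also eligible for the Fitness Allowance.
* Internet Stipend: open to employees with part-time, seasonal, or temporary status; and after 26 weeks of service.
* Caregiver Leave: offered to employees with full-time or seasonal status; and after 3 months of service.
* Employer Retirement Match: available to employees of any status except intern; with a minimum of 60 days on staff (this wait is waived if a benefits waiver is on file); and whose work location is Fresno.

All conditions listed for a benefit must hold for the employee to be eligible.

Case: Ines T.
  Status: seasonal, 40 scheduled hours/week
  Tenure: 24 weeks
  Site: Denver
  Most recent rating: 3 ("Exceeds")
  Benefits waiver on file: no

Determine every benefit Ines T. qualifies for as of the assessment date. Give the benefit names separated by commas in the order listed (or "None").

Fitness Allowance — status seasonal ✓; no waiver, service 24 weeks < 180 days ✗ → not eligible.
Sabbatical Program — no waiver, service 24 weeks ≥ 4 weeks ✓; rating 3 ≥ 3 ✓; not eligible for Fitness Allowance ✗ → not eligible.
Internet Stipend — status seasonal ✓; service 24 weeks < 26 weeks ✗ → not eligible.
Caregiver Leave — status seasonal ✓; service 24 weeks ≥ 3 months (≈90 days) ✓ → eligible.
Employer Retirement Match — status seasonal ✓ (not excluded); no waiver, service 24 weeks ≥ 60 days ✓; site Denver ✗ (not Fresno) → not eligible.

Caregiver Leave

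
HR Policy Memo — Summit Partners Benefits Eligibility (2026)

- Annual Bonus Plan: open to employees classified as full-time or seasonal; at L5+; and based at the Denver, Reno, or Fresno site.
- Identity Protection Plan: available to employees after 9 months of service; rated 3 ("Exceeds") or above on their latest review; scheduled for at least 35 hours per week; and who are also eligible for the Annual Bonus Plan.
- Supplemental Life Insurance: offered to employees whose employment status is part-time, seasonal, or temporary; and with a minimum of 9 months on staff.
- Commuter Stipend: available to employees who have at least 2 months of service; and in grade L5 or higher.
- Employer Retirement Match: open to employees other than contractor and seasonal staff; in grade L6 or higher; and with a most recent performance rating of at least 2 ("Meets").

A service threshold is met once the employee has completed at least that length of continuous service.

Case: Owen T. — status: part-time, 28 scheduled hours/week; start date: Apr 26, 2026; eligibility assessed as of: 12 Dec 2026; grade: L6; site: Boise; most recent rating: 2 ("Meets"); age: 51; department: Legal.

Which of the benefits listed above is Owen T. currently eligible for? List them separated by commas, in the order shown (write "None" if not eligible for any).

Commuter Stipend, Employer Retirement Match

Service from Apr 26, 2026 to 12 Dec 2026: 230 days.
Annual Bonus Plan — status part-time ✗ (requires full-time or seasonal) → not eligible.
Identity Protection Plan — service 230 days < 9 months (≈270 days) ✗ → not eligible.
Supplemental Life Insurance — status part-time ✓; service 230 days < 9 months (≈270 days) ✗ → not eligible.
Commuter Stipend — service 230 days ≥ 2 months (≈60 days) ✓; grade L6 ≥ L5 ✓ → eligible.
Employer Retirement Match — status part-time ✓ (not excluded); grade L6 ≥ L6 ✓; rating 2 ≥ 2 ✓ → eligible.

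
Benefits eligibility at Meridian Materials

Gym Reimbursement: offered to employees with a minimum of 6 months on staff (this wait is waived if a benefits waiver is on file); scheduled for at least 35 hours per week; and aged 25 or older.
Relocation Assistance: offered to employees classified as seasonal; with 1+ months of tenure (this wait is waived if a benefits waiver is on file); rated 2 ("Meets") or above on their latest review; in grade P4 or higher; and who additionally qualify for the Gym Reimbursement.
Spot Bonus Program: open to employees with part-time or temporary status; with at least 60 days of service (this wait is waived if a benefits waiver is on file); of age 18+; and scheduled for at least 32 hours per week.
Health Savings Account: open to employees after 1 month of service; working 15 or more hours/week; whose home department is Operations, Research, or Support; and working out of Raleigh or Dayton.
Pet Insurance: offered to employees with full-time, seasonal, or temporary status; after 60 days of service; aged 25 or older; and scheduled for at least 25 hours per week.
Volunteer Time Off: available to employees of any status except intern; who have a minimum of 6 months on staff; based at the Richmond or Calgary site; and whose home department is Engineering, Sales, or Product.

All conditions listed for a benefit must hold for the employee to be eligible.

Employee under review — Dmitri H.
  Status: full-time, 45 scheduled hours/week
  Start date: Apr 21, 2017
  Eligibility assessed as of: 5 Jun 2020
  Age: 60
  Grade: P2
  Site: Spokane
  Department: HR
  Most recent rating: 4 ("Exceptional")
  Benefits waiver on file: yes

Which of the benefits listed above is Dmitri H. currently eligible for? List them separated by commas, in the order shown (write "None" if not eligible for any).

Service from Apr 21, 2017 to 5 Jun 2020: 1141 days.
Gym Reimbursement — benefits waiver on file ✓; 45 hrs/wk ≥ 35 ✓; age 60 ≥ 25 ✓ → eligible.
Relocation Assistance — status full-time ✗ (requires seasonal) → not eligible.
Spot Bonus Program — status full-time ✗ (requires part-time or temporary) → not eligible.
Health Savings Account — service 1141 days ≥ 1 month (≈30 days) ✓; 45 hrs/wk ≥ 15 ✓; dept HR ✗ → not eligible.
Pet Insurance — status full-time ✓; service 1141 days ≥ 60 days ✓; age 60 ≥ 25 ✓; 45 hrs/wk ≥ 25 ✓ → eligible.
Volunteer Time Off — status full-time ✓ (not excluded); service 1141 days ≥ 6 months (≈180 days) ✓; site Spokane ✗ (not Richmond or Calgary) → not eligible.

Gym Reimbursement, Pet Insurance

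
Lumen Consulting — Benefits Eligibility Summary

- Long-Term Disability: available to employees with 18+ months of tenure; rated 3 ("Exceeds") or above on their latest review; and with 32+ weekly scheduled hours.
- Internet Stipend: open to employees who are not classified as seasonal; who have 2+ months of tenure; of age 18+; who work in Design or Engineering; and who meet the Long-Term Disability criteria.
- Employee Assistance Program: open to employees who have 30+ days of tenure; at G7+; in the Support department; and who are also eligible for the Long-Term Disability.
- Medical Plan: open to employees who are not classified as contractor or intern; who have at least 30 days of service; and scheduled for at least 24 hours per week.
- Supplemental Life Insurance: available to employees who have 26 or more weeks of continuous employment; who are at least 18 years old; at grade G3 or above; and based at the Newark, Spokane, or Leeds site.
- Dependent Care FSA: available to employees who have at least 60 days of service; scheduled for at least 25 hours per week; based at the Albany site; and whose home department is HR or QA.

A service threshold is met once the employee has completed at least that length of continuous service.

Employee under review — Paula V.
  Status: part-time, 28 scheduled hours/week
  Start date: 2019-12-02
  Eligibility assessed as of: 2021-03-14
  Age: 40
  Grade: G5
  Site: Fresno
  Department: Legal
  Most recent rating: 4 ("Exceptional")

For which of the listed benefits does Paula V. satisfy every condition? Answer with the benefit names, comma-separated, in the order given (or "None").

Service from 2019-12-02 to 2021-03-14: 468 days.
Long-Term Disability — service 468 days < 18 months (≈540 days) ✗ → not eligible.
Internet Stipend — status part-time ✓ (not excluded); service 468 days ≥ 2 months (≈60 days) ✓; age 40 ≥ 18 ✓; dept Legal ✗ → not eligible.
Employee Assistance Program — service 468 days ≥ 30 days ✓; grade G5 < G7 ✗ → not eligible.
Medical Plan — status part-time ✓ (not excluded); service 468 days ≥ 30 days ✓; 28 hrs/wk ≥ 24 ✓ → eligible.
Supplemental Life Insurance — service 468 days ≥ 26 weeks (≈182 days) ✓; age 40 ≥ 18 ✓; grade G5 ≥ G3 ✓; site Fresno ✗ (not Newark, Spokane, or Leeds) → not eligible.
Dependent Care FSA — service 468 days ≥ 60 days ✓; 28 hrs/wk ≥ 25 ✓; site Fresno ✗ (not Albany) → not eligible.

Medical Plan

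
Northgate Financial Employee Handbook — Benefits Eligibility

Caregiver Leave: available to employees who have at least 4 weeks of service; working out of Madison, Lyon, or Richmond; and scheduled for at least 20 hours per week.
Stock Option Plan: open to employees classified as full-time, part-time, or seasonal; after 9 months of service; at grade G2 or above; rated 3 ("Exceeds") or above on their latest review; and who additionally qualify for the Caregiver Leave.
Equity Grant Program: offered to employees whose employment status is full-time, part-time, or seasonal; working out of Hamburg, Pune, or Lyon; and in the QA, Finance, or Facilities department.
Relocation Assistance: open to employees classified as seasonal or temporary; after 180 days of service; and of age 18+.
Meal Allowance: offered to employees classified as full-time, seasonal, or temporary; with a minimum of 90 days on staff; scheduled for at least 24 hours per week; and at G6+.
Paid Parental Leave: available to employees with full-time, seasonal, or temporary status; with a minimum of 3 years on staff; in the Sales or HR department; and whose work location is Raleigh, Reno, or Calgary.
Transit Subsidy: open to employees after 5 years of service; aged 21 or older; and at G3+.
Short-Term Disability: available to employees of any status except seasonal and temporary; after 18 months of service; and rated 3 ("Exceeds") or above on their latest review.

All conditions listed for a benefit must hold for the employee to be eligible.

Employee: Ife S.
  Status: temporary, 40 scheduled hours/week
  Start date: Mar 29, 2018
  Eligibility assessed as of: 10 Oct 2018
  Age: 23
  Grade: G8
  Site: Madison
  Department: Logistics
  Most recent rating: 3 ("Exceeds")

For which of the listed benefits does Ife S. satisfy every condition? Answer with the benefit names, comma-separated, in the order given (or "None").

Service from Mar 29, 2018 to 10 Oct 2018: 195 days.
Caregiver Leave — service 195 days ≥ 4 weeks (≈28 days) ✓; site Madison ✓; 40 hrs/wk ≥ 20 ✓ → eligible.
Stock Option Plan — status temporary ✗ (requires full-time, part-time, or seasonal) → not eligible.
Equity Grant Program — status temporary ✗ (requires full-time, part-time, or seasonal) → not eligible.
Relocation Assistance — status temporary ✓; service 195 days ≥ 180 days ✓; age 23 ≥ 18 ✓ → eligible.
Meal Allowance — status temporary ✓; service 195 days ≥ 90 days ✓; 40 hrs/wk ≥ 24 ✓; grade G8 ≥ G6 ✓ → eligible.
Paid Parental Leave — status temporary ✓; service 195 days < 3 years (≈1095 days) ✗ → not eligible.
Transit Subsidy — service 195 days < 5 years (≈1825 days) ✗ → not eligible.
Short-Term Disability — status temporary ✗ (excluded) → not eligible.

Caregiver Leave, Relocation Assistance, Meal Allowance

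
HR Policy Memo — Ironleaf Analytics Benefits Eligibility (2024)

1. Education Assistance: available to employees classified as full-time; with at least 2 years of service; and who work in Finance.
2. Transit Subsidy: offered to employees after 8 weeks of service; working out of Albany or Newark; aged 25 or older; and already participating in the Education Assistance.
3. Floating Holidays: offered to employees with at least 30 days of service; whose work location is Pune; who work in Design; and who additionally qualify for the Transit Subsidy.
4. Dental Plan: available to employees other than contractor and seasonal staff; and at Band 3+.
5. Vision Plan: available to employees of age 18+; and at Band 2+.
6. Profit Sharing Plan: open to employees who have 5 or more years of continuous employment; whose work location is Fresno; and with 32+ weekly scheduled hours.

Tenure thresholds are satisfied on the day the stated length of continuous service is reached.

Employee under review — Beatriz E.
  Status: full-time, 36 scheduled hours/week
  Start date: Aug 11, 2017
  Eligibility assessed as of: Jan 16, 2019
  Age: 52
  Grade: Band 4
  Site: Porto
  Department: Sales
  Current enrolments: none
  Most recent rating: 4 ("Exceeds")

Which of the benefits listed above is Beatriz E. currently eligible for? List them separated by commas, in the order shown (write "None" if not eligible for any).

Service from Aug 11, 2017 to Jan 16, 2019: 523 days.
Education Assistance — status full-time ✓; service 523 days < 2 years (≈730 days) ✗ → not eligible.
Transit Subsidy — service 523 days ≥ 8 weeks (≈56 days) ✓; site Porto ✗ (not Albany or Newark) → not eligible.
Floating Holidays — service 523 days ≥ 30 days ✓; site Porto ✗ (not Pune) → not eligible.
Dental Plan — status full-time ✓ (not excluded); grade Band 4 ≥ Band 3 ✓ → eligible.
Vision Plan — age 52 ≥ 18 ✓; grade Band 4 ≥ Band 2 ✓ → eligible.
Profit Sharing Plan — service 523 days < 5 years (≈1825 days) ✗ → not eligible.

Dental Plan, Vision Plan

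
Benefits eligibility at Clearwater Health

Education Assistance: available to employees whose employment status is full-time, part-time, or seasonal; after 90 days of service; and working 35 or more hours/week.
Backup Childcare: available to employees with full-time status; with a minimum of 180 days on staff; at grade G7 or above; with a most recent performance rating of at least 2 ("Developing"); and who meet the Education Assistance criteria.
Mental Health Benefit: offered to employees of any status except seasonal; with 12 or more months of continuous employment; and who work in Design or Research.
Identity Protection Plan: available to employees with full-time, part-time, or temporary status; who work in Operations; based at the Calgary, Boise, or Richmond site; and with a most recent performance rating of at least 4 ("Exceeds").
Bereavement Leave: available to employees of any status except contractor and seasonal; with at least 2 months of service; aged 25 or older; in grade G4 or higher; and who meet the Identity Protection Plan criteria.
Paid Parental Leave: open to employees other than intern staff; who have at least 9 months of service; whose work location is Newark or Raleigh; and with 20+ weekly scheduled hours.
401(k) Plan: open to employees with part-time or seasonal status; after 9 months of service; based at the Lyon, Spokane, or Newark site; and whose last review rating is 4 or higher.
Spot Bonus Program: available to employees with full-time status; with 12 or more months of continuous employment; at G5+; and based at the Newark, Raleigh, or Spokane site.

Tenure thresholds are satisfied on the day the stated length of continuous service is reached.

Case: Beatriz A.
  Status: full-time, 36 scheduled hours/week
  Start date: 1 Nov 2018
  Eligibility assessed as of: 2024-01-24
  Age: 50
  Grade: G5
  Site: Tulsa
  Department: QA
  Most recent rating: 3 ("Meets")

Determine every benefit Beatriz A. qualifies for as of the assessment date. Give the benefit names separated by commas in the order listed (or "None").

Education Assistance

Service from 1 Nov 2018 to 2024-01-24: 1910 days.
Education Assistance — status full-time ✓; service 1910 days ≥ 90 days ✓; 36 hrs/wk ≥ 35 ✓ → eligible.
Backup Childcare — status full-time ✓; service 1910 days ≥ 180 days ✓; grade G5 < G7 ✗ → not eligible.
Mental Health Benefit — status full-time ✓ (not excluded); service 1910 days ≥ 12 months (≈360 days) ✓; dept QA ✗ → not eligible.
Identity Protection Plan — status full-time ✓; dept QA ✗ → not eligible.
Bereavement Leave — status full-time ✓ (not excluded); service 1910 days ≥ 2 months (≈60 days) ✓; age 50 ≥ 25 ✓; grade G5 ≥ G4 ✓; not eligible for Identity Protection Plan ✗ → not eligible.
Paid Parental Leave — status full-time ✓ (not excluded); service 1910 days ≥ 9 months (≈270 days) ✓; site Tulsa ✗ (not Newark or Raleigh) → not eligible.
401(k) Plan — status full-time ✗ (requires part-time or seasonal) → not eligible.
Spot Bonus Program — status full-time ✓; service 1910 days ≥ 12 months (≈360 days) ✓; grade G5 ≥ G5 ✓; site Tulsa ✗ (not Newark, Raleigh, or Spokane) → not eligible.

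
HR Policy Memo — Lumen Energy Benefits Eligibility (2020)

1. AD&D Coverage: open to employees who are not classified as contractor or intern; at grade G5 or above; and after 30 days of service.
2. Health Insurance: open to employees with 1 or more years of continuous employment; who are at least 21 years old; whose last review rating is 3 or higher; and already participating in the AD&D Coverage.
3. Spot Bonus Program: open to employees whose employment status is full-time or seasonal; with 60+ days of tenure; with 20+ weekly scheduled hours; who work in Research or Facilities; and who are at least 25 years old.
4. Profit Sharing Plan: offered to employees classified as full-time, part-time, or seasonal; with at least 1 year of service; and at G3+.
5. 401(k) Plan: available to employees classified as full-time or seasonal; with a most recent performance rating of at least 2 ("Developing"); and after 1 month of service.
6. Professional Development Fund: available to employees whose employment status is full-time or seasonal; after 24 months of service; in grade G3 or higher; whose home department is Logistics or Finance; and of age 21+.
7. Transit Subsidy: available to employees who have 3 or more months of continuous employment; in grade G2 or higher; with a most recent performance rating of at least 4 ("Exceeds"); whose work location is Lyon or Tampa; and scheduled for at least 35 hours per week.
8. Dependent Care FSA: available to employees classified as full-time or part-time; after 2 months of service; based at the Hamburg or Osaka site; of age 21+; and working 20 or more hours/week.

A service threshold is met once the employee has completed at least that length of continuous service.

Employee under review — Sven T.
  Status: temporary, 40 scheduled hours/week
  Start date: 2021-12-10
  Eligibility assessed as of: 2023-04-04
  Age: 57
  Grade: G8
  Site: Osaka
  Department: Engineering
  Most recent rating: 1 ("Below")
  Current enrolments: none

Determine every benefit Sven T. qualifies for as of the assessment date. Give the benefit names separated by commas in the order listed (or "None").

Service from 2021-12-10 to 2023-04-04: 480 days.
AD&D Coverage — status temporary ✓ (not excluded); grade G8 ≥ G5 ✓; service 480 days ≥ 30 days ✓ → eligible.
Health Insurance — service 480 days ≥ 1 year (≈365 days) ✓; age 57 ≥ 21 ✓; rating 1 < 3 ✗ → not eligible.
Spot Bonus Program — status temporary ✗ (requires full-time or seasonal) → not eligible.
Profit Sharing Plan — status temporary ✗ (requires full-time, part-time, or seasonal) → not eligible.
401(k) Plan — status temporary ✗ (requires full-time or seasonal) → not eligible.
Professional Development Fund — status temporary ✗ (requires full-time or seasonal) → not eligible.
Transit Subsidy — service 480 days ≥ 3 months (≈90 days) ✓; grade G8 ≥ G2 ✓; rating 1 < 4 ✗ → not eligible.
Dependent Care FSA — status temporary ✗ (requires full-time or part-time) → not eligible.

AD&D Coverage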